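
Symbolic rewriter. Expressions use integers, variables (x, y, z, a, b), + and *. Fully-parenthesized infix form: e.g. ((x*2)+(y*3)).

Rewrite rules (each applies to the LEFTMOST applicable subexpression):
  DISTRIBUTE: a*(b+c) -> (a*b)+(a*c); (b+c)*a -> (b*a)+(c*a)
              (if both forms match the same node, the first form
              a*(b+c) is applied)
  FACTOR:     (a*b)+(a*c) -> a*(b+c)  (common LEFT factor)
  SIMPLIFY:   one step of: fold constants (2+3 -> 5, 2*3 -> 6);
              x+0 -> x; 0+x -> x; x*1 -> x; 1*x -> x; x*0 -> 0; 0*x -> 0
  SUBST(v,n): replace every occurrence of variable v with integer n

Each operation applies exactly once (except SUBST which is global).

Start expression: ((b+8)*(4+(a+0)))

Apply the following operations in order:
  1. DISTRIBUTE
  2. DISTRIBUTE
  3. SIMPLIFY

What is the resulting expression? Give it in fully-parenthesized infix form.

Start: ((b+8)*(4+(a+0)))
Apply DISTRIBUTE at root (target: ((b+8)*(4+(a+0)))): ((b+8)*(4+(a+0))) -> (((b+8)*4)+((b+8)*(a+0)))
Apply DISTRIBUTE at L (target: ((b+8)*4)): (((b+8)*4)+((b+8)*(a+0))) -> (((b*4)+(8*4))+((b+8)*(a+0)))
Apply SIMPLIFY at LR (target: (8*4)): (((b*4)+(8*4))+((b+8)*(a+0))) -> (((b*4)+32)+((b+8)*(a+0)))

Answer: (((b*4)+32)+((b+8)*(a+0)))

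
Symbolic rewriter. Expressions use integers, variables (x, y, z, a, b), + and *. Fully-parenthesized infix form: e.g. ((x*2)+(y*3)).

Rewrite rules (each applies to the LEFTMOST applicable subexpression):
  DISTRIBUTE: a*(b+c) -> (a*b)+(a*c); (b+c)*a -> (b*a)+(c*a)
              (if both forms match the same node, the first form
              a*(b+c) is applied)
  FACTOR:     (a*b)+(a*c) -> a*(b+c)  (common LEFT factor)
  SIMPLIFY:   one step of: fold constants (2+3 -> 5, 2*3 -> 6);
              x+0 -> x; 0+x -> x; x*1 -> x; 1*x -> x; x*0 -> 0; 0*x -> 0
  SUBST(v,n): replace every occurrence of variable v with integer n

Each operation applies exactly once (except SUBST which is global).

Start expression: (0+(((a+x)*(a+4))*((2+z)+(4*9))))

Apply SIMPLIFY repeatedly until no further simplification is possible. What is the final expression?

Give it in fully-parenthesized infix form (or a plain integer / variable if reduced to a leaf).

Start: (0+(((a+x)*(a+4))*((2+z)+(4*9))))
Step 1: at root: (0+(((a+x)*(a+4))*((2+z)+(4*9)))) -> (((a+x)*(a+4))*((2+z)+(4*9))); overall: (0+(((a+x)*(a+4))*((2+z)+(4*9)))) -> (((a+x)*(a+4))*((2+z)+(4*9)))
Step 2: at RR: (4*9) -> 36; overall: (((a+x)*(a+4))*((2+z)+(4*9))) -> (((a+x)*(a+4))*((2+z)+36))
Fixed point: (((a+x)*(a+4))*((2+z)+36))

Answer: (((a+x)*(a+4))*((2+z)+36))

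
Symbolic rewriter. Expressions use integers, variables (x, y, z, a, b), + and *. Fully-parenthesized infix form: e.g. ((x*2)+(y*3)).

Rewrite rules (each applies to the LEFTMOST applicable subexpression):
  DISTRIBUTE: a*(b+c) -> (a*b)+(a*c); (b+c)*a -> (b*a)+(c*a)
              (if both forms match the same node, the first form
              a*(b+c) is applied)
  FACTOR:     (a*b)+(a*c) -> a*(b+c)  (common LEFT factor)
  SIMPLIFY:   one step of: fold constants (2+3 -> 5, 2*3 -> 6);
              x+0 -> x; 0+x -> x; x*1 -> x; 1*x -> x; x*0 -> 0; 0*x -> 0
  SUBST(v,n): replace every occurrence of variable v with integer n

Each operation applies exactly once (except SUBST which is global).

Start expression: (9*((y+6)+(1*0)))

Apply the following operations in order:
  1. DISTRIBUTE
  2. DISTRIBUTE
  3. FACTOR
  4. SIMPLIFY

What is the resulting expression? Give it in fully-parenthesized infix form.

Answer: ((9*(y+6))+(9*0))

Derivation:
Start: (9*((y+6)+(1*0)))
Apply DISTRIBUTE at root (target: (9*((y+6)+(1*0)))): (9*((y+6)+(1*0))) -> ((9*(y+6))+(9*(1*0)))
Apply DISTRIBUTE at L (target: (9*(y+6))): ((9*(y+6))+(9*(1*0))) -> (((9*y)+(9*6))+(9*(1*0)))
Apply FACTOR at L (target: ((9*y)+(9*6))): (((9*y)+(9*6))+(9*(1*0))) -> ((9*(y+6))+(9*(1*0)))
Apply SIMPLIFY at RR (target: (1*0)): ((9*(y+6))+(9*(1*0))) -> ((9*(y+6))+(9*0))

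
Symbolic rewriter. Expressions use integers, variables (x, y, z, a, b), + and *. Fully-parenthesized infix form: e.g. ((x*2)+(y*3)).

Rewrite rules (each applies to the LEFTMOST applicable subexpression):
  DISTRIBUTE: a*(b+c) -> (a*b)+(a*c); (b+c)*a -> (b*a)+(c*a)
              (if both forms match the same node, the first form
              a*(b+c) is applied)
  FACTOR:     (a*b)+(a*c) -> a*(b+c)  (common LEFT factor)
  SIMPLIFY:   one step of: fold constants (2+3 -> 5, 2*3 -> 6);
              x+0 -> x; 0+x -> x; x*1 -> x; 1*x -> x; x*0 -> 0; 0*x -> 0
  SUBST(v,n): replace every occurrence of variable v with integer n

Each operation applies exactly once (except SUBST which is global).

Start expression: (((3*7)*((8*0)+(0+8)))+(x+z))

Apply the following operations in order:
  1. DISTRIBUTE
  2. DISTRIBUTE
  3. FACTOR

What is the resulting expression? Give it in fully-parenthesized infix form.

Start: (((3*7)*((8*0)+(0+8)))+(x+z))
Apply DISTRIBUTE at L (target: ((3*7)*((8*0)+(0+8)))): (((3*7)*((8*0)+(0+8)))+(x+z)) -> ((((3*7)*(8*0))+((3*7)*(0+8)))+(x+z))
Apply DISTRIBUTE at LR (target: ((3*7)*(0+8))): ((((3*7)*(8*0))+((3*7)*(0+8)))+(x+z)) -> ((((3*7)*(8*0))+(((3*7)*0)+((3*7)*8)))+(x+z))
Apply FACTOR at LR (target: (((3*7)*0)+((3*7)*8))): ((((3*7)*(8*0))+(((3*7)*0)+((3*7)*8)))+(x+z)) -> ((((3*7)*(8*0))+((3*7)*(0+8)))+(x+z))

Answer: ((((3*7)*(8*0))+((3*7)*(0+8)))+(x+z))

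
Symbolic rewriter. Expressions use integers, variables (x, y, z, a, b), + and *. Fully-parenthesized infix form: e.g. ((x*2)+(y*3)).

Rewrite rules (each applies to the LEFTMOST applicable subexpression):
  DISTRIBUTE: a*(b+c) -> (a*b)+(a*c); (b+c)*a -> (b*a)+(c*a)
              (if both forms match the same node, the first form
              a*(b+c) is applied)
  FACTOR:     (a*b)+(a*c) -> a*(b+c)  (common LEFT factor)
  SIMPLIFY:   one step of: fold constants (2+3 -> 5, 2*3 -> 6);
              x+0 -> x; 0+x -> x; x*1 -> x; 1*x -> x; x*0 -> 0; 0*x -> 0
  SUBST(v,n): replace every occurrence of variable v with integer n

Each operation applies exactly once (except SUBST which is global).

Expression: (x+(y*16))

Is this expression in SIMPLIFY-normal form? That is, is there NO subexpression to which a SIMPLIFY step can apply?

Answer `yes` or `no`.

Expression: (x+(y*16))
Scanning for simplifiable subexpressions (pre-order)...
  at root: (x+(y*16)) (not simplifiable)
  at R: (y*16) (not simplifiable)
Result: no simplifiable subexpression found -> normal form.

Answer: yes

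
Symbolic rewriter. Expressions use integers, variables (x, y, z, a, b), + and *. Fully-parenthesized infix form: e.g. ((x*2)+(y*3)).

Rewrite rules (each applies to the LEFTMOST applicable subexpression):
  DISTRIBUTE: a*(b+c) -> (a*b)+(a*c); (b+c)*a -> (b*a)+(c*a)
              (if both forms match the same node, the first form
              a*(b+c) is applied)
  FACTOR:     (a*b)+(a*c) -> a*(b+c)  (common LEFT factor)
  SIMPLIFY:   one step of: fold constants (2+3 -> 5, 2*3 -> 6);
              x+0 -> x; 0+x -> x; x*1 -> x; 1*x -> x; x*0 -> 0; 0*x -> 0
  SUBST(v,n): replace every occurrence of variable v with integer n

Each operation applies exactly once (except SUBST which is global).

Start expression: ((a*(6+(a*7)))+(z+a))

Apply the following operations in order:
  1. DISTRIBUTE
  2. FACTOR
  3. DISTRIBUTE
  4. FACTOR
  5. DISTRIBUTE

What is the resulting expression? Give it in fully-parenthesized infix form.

Answer: (((a*6)+(a*(a*7)))+(z+a))

Derivation:
Start: ((a*(6+(a*7)))+(z+a))
Apply DISTRIBUTE at L (target: (a*(6+(a*7)))): ((a*(6+(a*7)))+(z+a)) -> (((a*6)+(a*(a*7)))+(z+a))
Apply FACTOR at L (target: ((a*6)+(a*(a*7)))): (((a*6)+(a*(a*7)))+(z+a)) -> ((a*(6+(a*7)))+(z+a))
Apply DISTRIBUTE at L (target: (a*(6+(a*7)))): ((a*(6+(a*7)))+(z+a)) -> (((a*6)+(a*(a*7)))+(z+a))
Apply FACTOR at L (target: ((a*6)+(a*(a*7)))): (((a*6)+(a*(a*7)))+(z+a)) -> ((a*(6+(a*7)))+(z+a))
Apply DISTRIBUTE at L (target: (a*(6+(a*7)))): ((a*(6+(a*7)))+(z+a)) -> (((a*6)+(a*(a*7)))+(z+a))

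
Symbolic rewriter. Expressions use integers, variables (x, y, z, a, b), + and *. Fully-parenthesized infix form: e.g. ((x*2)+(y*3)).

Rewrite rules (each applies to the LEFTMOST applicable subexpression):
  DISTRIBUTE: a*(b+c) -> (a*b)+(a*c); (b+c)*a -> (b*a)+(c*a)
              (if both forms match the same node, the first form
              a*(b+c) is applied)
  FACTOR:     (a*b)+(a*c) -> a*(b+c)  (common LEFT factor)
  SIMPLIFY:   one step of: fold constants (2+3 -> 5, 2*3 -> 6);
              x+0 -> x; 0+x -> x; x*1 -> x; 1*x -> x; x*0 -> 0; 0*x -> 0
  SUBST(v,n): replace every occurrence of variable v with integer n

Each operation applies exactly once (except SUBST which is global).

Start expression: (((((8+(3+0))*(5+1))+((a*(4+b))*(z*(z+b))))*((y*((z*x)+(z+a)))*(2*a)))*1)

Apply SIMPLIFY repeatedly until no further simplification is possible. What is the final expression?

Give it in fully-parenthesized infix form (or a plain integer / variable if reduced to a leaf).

Answer: ((66+((a*(4+b))*(z*(z+b))))*((y*((z*x)+(z+a)))*(2*a)))

Derivation:
Start: (((((8+(3+0))*(5+1))+((a*(4+b))*(z*(z+b))))*((y*((z*x)+(z+a)))*(2*a)))*1)
Step 1: at root: (((((8+(3+0))*(5+1))+((a*(4+b))*(z*(z+b))))*((y*((z*x)+(z+a)))*(2*a)))*1) -> ((((8+(3+0))*(5+1))+((a*(4+b))*(z*(z+b))))*((y*((z*x)+(z+a)))*(2*a))); overall: (((((8+(3+0))*(5+1))+((a*(4+b))*(z*(z+b))))*((y*((z*x)+(z+a)))*(2*a)))*1) -> ((((8+(3+0))*(5+1))+((a*(4+b))*(z*(z+b))))*((y*((z*x)+(z+a)))*(2*a)))
Step 2: at LLLR: (3+0) -> 3; overall: ((((8+(3+0))*(5+1))+((a*(4+b))*(z*(z+b))))*((y*((z*x)+(z+a)))*(2*a))) -> ((((8+3)*(5+1))+((a*(4+b))*(z*(z+b))))*((y*((z*x)+(z+a)))*(2*a)))
Step 3: at LLL: (8+3) -> 11; overall: ((((8+3)*(5+1))+((a*(4+b))*(z*(z+b))))*((y*((z*x)+(z+a)))*(2*a))) -> (((11*(5+1))+((a*(4+b))*(z*(z+b))))*((y*((z*x)+(z+a)))*(2*a)))
Step 4: at LLR: (5+1) -> 6; overall: (((11*(5+1))+((a*(4+b))*(z*(z+b))))*((y*((z*x)+(z+a)))*(2*a))) -> (((11*6)+((a*(4+b))*(z*(z+b))))*((y*((z*x)+(z+a)))*(2*a)))
Step 5: at LL: (11*6) -> 66; overall: (((11*6)+((a*(4+b))*(z*(z+b))))*((y*((z*x)+(z+a)))*(2*a))) -> ((66+((a*(4+b))*(z*(z+b))))*((y*((z*x)+(z+a)))*(2*a)))
Fixed point: ((66+((a*(4+b))*(z*(z+b))))*((y*((z*x)+(z+a)))*(2*a)))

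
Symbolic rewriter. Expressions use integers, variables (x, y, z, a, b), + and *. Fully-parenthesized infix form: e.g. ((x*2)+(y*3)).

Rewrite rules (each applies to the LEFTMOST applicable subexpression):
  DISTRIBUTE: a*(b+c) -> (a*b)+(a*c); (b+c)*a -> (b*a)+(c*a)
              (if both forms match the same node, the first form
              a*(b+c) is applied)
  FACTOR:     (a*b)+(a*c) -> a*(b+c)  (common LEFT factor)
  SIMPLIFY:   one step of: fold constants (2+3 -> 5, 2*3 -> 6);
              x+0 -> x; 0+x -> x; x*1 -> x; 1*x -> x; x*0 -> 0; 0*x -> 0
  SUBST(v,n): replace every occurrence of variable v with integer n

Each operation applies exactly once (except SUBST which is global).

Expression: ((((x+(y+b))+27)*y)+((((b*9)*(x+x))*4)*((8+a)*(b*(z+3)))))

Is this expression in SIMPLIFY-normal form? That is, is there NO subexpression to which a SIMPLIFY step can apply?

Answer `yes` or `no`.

Expression: ((((x+(y+b))+27)*y)+((((b*9)*(x+x))*4)*((8+a)*(b*(z+3)))))
Scanning for simplifiable subexpressions (pre-order)...
  at root: ((((x+(y+b))+27)*y)+((((b*9)*(x+x))*4)*((8+a)*(b*(z+3))))) (not simplifiable)
  at L: (((x+(y+b))+27)*y) (not simplifiable)
  at LL: ((x+(y+b))+27) (not simplifiable)
  at LLL: (x+(y+b)) (not simplifiable)
  at LLLR: (y+b) (not simplifiable)
  at R: ((((b*9)*(x+x))*4)*((8+a)*(b*(z+3)))) (not simplifiable)
  at RL: (((b*9)*(x+x))*4) (not simplifiable)
  at RLL: ((b*9)*(x+x)) (not simplifiable)
  at RLLL: (b*9) (not simplifiable)
  at RLLR: (x+x) (not simplifiable)
  at RR: ((8+a)*(b*(z+3))) (not simplifiable)
  at RRL: (8+a) (not simplifiable)
  at RRR: (b*(z+3)) (not simplifiable)
  at RRRR: (z+3) (not simplifiable)
Result: no simplifiable subexpression found -> normal form.

Answer: yes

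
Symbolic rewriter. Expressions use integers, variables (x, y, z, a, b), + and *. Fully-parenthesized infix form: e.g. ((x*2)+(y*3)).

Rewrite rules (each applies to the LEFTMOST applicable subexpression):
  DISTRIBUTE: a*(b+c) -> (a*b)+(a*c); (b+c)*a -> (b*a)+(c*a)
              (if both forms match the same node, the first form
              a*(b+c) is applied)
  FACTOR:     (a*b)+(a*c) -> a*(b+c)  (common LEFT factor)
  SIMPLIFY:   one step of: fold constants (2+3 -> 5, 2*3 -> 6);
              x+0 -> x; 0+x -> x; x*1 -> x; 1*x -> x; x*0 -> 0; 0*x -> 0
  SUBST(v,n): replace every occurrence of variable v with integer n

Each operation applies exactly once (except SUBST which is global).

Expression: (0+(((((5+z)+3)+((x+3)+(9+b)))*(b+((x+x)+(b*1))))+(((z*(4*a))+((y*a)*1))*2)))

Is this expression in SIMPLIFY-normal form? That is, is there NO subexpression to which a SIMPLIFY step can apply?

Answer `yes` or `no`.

Answer: no

Derivation:
Expression: (0+(((((5+z)+3)+((x+3)+(9+b)))*(b+((x+x)+(b*1))))+(((z*(4*a))+((y*a)*1))*2)))
Scanning for simplifiable subexpressions (pre-order)...
  at root: (0+(((((5+z)+3)+((x+3)+(9+b)))*(b+((x+x)+(b*1))))+(((z*(4*a))+((y*a)*1))*2))) (SIMPLIFIABLE)
  at R: (((((5+z)+3)+((x+3)+(9+b)))*(b+((x+x)+(b*1))))+(((z*(4*a))+((y*a)*1))*2)) (not simplifiable)
  at RL: ((((5+z)+3)+((x+3)+(9+b)))*(b+((x+x)+(b*1)))) (not simplifiable)
  at RLL: (((5+z)+3)+((x+3)+(9+b))) (not simplifiable)
  at RLLL: ((5+z)+3) (not simplifiable)
  at RLLLL: (5+z) (not simplifiable)
  at RLLR: ((x+3)+(9+b)) (not simplifiable)
  at RLLRL: (x+3) (not simplifiable)
  at RLLRR: (9+b) (not simplifiable)
  at RLR: (b+((x+x)+(b*1))) (not simplifiable)
  at RLRR: ((x+x)+(b*1)) (not simplifiable)
  at RLRRL: (x+x) (not simplifiable)
  at RLRRR: (b*1) (SIMPLIFIABLE)
  at RR: (((z*(4*a))+((y*a)*1))*2) (not simplifiable)
  at RRL: ((z*(4*a))+((y*a)*1)) (not simplifiable)
  at RRLL: (z*(4*a)) (not simplifiable)
  at RRLLR: (4*a) (not simplifiable)
  at RRLR: ((y*a)*1) (SIMPLIFIABLE)
  at RRLRL: (y*a) (not simplifiable)
Found simplifiable subexpr at path root: (0+(((((5+z)+3)+((x+3)+(9+b)))*(b+((x+x)+(b*1))))+(((z*(4*a))+((y*a)*1))*2)))
One SIMPLIFY step would give: (((((5+z)+3)+((x+3)+(9+b)))*(b+((x+x)+(b*1))))+(((z*(4*a))+((y*a)*1))*2))
-> NOT in normal form.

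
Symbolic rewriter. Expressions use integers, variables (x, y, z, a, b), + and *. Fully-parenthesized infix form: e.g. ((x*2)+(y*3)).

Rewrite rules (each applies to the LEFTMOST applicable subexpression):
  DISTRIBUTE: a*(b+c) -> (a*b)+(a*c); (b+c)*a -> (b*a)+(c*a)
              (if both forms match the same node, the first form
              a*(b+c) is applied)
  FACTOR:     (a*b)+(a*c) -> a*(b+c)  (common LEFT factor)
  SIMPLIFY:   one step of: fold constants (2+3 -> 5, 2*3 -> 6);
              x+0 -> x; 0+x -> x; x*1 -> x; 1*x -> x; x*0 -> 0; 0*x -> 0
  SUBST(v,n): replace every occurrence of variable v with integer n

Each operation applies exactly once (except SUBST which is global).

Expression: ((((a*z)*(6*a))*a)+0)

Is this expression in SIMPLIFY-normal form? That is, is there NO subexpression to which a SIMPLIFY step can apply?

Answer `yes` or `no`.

Expression: ((((a*z)*(6*a))*a)+0)
Scanning for simplifiable subexpressions (pre-order)...
  at root: ((((a*z)*(6*a))*a)+0) (SIMPLIFIABLE)
  at L: (((a*z)*(6*a))*a) (not simplifiable)
  at LL: ((a*z)*(6*a)) (not simplifiable)
  at LLL: (a*z) (not simplifiable)
  at LLR: (6*a) (not simplifiable)
Found simplifiable subexpr at path root: ((((a*z)*(6*a))*a)+0)
One SIMPLIFY step would give: (((a*z)*(6*a))*a)
-> NOT in normal form.

Answer: no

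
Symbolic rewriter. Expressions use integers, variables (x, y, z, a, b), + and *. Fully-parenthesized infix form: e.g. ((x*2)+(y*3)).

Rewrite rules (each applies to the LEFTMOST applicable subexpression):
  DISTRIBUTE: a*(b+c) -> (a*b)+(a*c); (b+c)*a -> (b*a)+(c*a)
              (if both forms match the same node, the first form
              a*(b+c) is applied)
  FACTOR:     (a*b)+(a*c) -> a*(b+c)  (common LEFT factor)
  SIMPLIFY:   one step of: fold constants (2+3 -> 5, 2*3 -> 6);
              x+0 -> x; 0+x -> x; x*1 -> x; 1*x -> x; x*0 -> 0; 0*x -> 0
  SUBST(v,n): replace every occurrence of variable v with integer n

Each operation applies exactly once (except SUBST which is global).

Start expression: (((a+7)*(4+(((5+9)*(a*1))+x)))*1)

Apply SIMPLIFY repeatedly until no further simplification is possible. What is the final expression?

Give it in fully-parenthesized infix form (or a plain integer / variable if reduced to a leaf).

Start: (((a+7)*(4+(((5+9)*(a*1))+x)))*1)
Step 1: at root: (((a+7)*(4+(((5+9)*(a*1))+x)))*1) -> ((a+7)*(4+(((5+9)*(a*1))+x))); overall: (((a+7)*(4+(((5+9)*(a*1))+x)))*1) -> ((a+7)*(4+(((5+9)*(a*1))+x)))
Step 2: at RRLL: (5+9) -> 14; overall: ((a+7)*(4+(((5+9)*(a*1))+x))) -> ((a+7)*(4+((14*(a*1))+x)))
Step 3: at RRLR: (a*1) -> a; overall: ((a+7)*(4+((14*(a*1))+x))) -> ((a+7)*(4+((14*a)+x)))
Fixed point: ((a+7)*(4+((14*a)+x)))

Answer: ((a+7)*(4+((14*a)+x)))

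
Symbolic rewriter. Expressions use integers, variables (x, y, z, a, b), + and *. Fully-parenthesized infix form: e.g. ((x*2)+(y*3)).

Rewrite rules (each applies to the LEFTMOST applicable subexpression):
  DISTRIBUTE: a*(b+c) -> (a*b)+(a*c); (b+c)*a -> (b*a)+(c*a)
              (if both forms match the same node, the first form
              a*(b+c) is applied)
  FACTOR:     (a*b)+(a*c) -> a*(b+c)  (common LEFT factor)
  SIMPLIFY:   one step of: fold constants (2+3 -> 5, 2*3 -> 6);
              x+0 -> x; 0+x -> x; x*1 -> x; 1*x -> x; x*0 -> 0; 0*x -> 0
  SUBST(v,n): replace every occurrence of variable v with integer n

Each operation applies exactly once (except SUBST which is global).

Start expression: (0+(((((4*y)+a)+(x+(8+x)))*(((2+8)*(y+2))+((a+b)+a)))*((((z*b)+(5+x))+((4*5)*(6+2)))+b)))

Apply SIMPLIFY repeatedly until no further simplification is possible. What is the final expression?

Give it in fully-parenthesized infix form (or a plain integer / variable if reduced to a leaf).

Answer: (((((4*y)+a)+(x+(8+x)))*((10*(y+2))+((a+b)+a)))*((((z*b)+(5+x))+160)+b))

Derivation:
Start: (0+(((((4*y)+a)+(x+(8+x)))*(((2+8)*(y+2))+((a+b)+a)))*((((z*b)+(5+x))+((4*5)*(6+2)))+b)))
Step 1: at root: (0+(((((4*y)+a)+(x+(8+x)))*(((2+8)*(y+2))+((a+b)+a)))*((((z*b)+(5+x))+((4*5)*(6+2)))+b))) -> (((((4*y)+a)+(x+(8+x)))*(((2+8)*(y+2))+((a+b)+a)))*((((z*b)+(5+x))+((4*5)*(6+2)))+b)); overall: (0+(((((4*y)+a)+(x+(8+x)))*(((2+8)*(y+2))+((a+b)+a)))*((((z*b)+(5+x))+((4*5)*(6+2)))+b))) -> (((((4*y)+a)+(x+(8+x)))*(((2+8)*(y+2))+((a+b)+a)))*((((z*b)+(5+x))+((4*5)*(6+2)))+b))
Step 2: at LRLL: (2+8) -> 10; overall: (((((4*y)+a)+(x+(8+x)))*(((2+8)*(y+2))+((a+b)+a)))*((((z*b)+(5+x))+((4*5)*(6+2)))+b)) -> (((((4*y)+a)+(x+(8+x)))*((10*(y+2))+((a+b)+a)))*((((z*b)+(5+x))+((4*5)*(6+2)))+b))
Step 3: at RLRL: (4*5) -> 20; overall: (((((4*y)+a)+(x+(8+x)))*((10*(y+2))+((a+b)+a)))*((((z*b)+(5+x))+((4*5)*(6+2)))+b)) -> (((((4*y)+a)+(x+(8+x)))*((10*(y+2))+((a+b)+a)))*((((z*b)+(5+x))+(20*(6+2)))+b))
Step 4: at RLRR: (6+2) -> 8; overall: (((((4*y)+a)+(x+(8+x)))*((10*(y+2))+((a+b)+a)))*((((z*b)+(5+x))+(20*(6+2)))+b)) -> (((((4*y)+a)+(x+(8+x)))*((10*(y+2))+((a+b)+a)))*((((z*b)+(5+x))+(20*8))+b))
Step 5: at RLR: (20*8) -> 160; overall: (((((4*y)+a)+(x+(8+x)))*((10*(y+2))+((a+b)+a)))*((((z*b)+(5+x))+(20*8))+b)) -> (((((4*y)+a)+(x+(8+x)))*((10*(y+2))+((a+b)+a)))*((((z*b)+(5+x))+160)+b))
Fixed point: (((((4*y)+a)+(x+(8+x)))*((10*(y+2))+((a+b)+a)))*((((z*b)+(5+x))+160)+b))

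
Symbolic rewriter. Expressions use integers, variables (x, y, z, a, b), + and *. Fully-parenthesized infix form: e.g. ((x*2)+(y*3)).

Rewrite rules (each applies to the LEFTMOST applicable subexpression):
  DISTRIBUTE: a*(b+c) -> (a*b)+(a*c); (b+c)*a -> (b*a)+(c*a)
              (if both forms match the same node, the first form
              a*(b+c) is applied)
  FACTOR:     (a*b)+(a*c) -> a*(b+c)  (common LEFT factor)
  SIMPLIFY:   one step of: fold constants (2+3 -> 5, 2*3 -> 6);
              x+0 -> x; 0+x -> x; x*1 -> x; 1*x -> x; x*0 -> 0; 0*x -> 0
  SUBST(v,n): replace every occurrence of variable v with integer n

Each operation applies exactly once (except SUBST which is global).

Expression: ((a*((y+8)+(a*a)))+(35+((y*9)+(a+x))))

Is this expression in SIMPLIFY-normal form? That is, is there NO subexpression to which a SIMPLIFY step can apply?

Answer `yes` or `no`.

Expression: ((a*((y+8)+(a*a)))+(35+((y*9)+(a+x))))
Scanning for simplifiable subexpressions (pre-order)...
  at root: ((a*((y+8)+(a*a)))+(35+((y*9)+(a+x)))) (not simplifiable)
  at L: (a*((y+8)+(a*a))) (not simplifiable)
  at LR: ((y+8)+(a*a)) (not simplifiable)
  at LRL: (y+8) (not simplifiable)
  at LRR: (a*a) (not simplifiable)
  at R: (35+((y*9)+(a+x))) (not simplifiable)
  at RR: ((y*9)+(a+x)) (not simplifiable)
  at RRL: (y*9) (not simplifiable)
  at RRR: (a+x) (not simplifiable)
Result: no simplifiable subexpression found -> normal form.

Answer: yes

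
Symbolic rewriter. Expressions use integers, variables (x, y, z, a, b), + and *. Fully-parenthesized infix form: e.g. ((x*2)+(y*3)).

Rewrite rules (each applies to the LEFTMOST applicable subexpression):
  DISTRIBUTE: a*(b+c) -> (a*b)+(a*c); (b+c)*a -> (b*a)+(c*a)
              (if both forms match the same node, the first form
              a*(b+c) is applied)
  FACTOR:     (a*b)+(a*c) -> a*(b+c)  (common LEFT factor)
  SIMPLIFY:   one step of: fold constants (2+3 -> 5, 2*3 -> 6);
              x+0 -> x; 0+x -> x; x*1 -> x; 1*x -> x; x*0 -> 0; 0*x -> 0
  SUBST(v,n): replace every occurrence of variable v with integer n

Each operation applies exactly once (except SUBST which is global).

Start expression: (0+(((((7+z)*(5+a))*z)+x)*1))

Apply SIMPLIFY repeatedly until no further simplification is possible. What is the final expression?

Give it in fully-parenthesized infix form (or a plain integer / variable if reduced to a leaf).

Answer: ((((7+z)*(5+a))*z)+x)

Derivation:
Start: (0+(((((7+z)*(5+a))*z)+x)*1))
Step 1: at root: (0+(((((7+z)*(5+a))*z)+x)*1)) -> (((((7+z)*(5+a))*z)+x)*1); overall: (0+(((((7+z)*(5+a))*z)+x)*1)) -> (((((7+z)*(5+a))*z)+x)*1)
Step 2: at root: (((((7+z)*(5+a))*z)+x)*1) -> ((((7+z)*(5+a))*z)+x); overall: (((((7+z)*(5+a))*z)+x)*1) -> ((((7+z)*(5+a))*z)+x)
Fixed point: ((((7+z)*(5+a))*z)+x)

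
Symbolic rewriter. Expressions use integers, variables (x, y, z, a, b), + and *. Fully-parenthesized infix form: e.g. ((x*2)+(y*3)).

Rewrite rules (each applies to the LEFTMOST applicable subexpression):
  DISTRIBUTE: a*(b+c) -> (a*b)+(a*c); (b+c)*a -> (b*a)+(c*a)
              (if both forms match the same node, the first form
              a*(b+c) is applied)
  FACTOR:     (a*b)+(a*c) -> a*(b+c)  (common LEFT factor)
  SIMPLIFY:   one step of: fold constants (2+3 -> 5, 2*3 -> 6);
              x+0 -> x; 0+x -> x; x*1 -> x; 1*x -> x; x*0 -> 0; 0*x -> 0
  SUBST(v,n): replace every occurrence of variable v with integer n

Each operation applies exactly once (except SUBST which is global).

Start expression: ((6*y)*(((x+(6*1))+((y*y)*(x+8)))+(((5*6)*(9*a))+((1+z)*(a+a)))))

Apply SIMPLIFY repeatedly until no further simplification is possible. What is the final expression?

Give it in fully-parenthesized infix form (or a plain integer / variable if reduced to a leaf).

Start: ((6*y)*(((x+(6*1))+((y*y)*(x+8)))+(((5*6)*(9*a))+((1+z)*(a+a)))))
Step 1: at RLLR: (6*1) -> 6; overall: ((6*y)*(((x+(6*1))+((y*y)*(x+8)))+(((5*6)*(9*a))+((1+z)*(a+a))))) -> ((6*y)*(((x+6)+((y*y)*(x+8)))+(((5*6)*(9*a))+((1+z)*(a+a)))))
Step 2: at RRLL: (5*6) -> 30; overall: ((6*y)*(((x+6)+((y*y)*(x+8)))+(((5*6)*(9*a))+((1+z)*(a+a))))) -> ((6*y)*(((x+6)+((y*y)*(x+8)))+((30*(9*a))+((1+z)*(a+a)))))
Fixed point: ((6*y)*(((x+6)+((y*y)*(x+8)))+((30*(9*a))+((1+z)*(a+a)))))

Answer: ((6*y)*(((x+6)+((y*y)*(x+8)))+((30*(9*a))+((1+z)*(a+a)))))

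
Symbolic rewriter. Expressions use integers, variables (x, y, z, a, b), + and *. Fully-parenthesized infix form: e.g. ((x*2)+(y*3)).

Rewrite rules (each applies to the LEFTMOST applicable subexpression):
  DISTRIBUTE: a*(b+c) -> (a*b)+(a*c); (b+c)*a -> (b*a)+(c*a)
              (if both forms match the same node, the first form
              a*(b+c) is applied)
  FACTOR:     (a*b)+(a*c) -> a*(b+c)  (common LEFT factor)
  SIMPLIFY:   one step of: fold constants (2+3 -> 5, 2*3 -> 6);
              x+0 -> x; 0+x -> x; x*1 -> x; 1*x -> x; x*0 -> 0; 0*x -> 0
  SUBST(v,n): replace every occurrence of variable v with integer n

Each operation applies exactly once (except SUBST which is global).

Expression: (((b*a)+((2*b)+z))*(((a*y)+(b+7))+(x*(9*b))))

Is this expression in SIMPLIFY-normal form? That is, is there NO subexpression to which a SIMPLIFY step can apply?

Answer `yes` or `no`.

Answer: yes

Derivation:
Expression: (((b*a)+((2*b)+z))*(((a*y)+(b+7))+(x*(9*b))))
Scanning for simplifiable subexpressions (pre-order)...
  at root: (((b*a)+((2*b)+z))*(((a*y)+(b+7))+(x*(9*b)))) (not simplifiable)
  at L: ((b*a)+((2*b)+z)) (not simplifiable)
  at LL: (b*a) (not simplifiable)
  at LR: ((2*b)+z) (not simplifiable)
  at LRL: (2*b) (not simplifiable)
  at R: (((a*y)+(b+7))+(x*(9*b))) (not simplifiable)
  at RL: ((a*y)+(b+7)) (not simplifiable)
  at RLL: (a*y) (not simplifiable)
  at RLR: (b+7) (not simplifiable)
  at RR: (x*(9*b)) (not simplifiable)
  at RRR: (9*b) (not simplifiable)
Result: no simplifiable subexpression found -> normal form.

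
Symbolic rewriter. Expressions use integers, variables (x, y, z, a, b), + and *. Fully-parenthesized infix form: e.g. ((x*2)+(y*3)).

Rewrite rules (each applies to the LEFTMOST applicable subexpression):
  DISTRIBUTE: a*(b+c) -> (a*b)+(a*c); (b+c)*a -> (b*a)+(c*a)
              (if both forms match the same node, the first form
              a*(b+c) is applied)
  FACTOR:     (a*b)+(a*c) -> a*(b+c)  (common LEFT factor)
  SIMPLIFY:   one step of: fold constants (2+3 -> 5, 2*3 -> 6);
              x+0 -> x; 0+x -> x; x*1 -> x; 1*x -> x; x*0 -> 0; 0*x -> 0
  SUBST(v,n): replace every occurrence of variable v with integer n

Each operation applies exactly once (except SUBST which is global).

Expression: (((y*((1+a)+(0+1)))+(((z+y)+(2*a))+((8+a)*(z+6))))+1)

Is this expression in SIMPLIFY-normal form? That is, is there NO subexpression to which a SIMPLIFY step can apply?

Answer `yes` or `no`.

Expression: (((y*((1+a)+(0+1)))+(((z+y)+(2*a))+((8+a)*(z+6))))+1)
Scanning for simplifiable subexpressions (pre-order)...
  at root: (((y*((1+a)+(0+1)))+(((z+y)+(2*a))+((8+a)*(z+6))))+1) (not simplifiable)
  at L: ((y*((1+a)+(0+1)))+(((z+y)+(2*a))+((8+a)*(z+6)))) (not simplifiable)
  at LL: (y*((1+a)+(0+1))) (not simplifiable)
  at LLR: ((1+a)+(0+1)) (not simplifiable)
  at LLRL: (1+a) (not simplifiable)
  at LLRR: (0+1) (SIMPLIFIABLE)
  at LR: (((z+y)+(2*a))+((8+a)*(z+6))) (not simplifiable)
  at LRL: ((z+y)+(2*a)) (not simplifiable)
  at LRLL: (z+y) (not simplifiable)
  at LRLR: (2*a) (not simplifiable)
  at LRR: ((8+a)*(z+6)) (not simplifiable)
  at LRRL: (8+a) (not simplifiable)
  at LRRR: (z+6) (not simplifiable)
Found simplifiable subexpr at path LLRR: (0+1)
One SIMPLIFY step would give: (((y*((1+a)+1))+(((z+y)+(2*a))+((8+a)*(z+6))))+1)
-> NOT in normal form.

Answer: no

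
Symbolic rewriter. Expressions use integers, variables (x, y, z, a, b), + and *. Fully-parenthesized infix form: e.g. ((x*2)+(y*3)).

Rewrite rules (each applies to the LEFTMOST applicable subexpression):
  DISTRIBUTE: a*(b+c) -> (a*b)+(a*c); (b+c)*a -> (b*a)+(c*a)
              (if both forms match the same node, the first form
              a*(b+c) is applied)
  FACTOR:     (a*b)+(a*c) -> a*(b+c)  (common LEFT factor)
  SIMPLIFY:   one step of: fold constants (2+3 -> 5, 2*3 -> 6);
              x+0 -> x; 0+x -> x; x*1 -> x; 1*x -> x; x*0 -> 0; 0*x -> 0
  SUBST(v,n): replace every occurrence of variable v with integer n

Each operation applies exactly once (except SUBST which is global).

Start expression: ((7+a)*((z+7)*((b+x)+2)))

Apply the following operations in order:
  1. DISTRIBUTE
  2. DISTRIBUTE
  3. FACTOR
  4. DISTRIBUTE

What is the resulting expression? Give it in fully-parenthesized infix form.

Start: ((7+a)*((z+7)*((b+x)+2)))
Apply DISTRIBUTE at root (target: ((7+a)*((z+7)*((b+x)+2)))): ((7+a)*((z+7)*((b+x)+2))) -> ((7*((z+7)*((b+x)+2)))+(a*((z+7)*((b+x)+2))))
Apply DISTRIBUTE at LR (target: ((z+7)*((b+x)+2))): ((7*((z+7)*((b+x)+2)))+(a*((z+7)*((b+x)+2)))) -> ((7*(((z+7)*(b+x))+((z+7)*2)))+(a*((z+7)*((b+x)+2))))
Apply FACTOR at LR (target: (((z+7)*(b+x))+((z+7)*2))): ((7*(((z+7)*(b+x))+((z+7)*2)))+(a*((z+7)*((b+x)+2)))) -> ((7*((z+7)*((b+x)+2)))+(a*((z+7)*((b+x)+2))))
Apply DISTRIBUTE at LR (target: ((z+7)*((b+x)+2))): ((7*((z+7)*((b+x)+2)))+(a*((z+7)*((b+x)+2)))) -> ((7*(((z+7)*(b+x))+((z+7)*2)))+(a*((z+7)*((b+x)+2))))

Answer: ((7*(((z+7)*(b+x))+((z+7)*2)))+(a*((z+7)*((b+x)+2))))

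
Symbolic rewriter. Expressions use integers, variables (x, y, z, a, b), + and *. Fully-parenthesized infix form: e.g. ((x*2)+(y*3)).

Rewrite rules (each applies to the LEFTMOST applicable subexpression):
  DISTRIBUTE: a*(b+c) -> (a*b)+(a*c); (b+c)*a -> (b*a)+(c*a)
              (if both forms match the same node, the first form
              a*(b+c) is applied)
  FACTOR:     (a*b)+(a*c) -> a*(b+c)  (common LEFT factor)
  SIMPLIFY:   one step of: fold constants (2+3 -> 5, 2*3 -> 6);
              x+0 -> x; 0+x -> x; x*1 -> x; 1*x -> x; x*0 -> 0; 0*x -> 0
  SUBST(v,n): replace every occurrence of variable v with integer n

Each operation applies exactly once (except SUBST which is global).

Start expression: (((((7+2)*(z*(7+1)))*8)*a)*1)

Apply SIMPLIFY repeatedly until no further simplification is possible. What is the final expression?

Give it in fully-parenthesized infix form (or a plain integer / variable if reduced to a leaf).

Answer: (((9*(z*8))*8)*a)

Derivation:
Start: (((((7+2)*(z*(7+1)))*8)*a)*1)
Step 1: at root: (((((7+2)*(z*(7+1)))*8)*a)*1) -> ((((7+2)*(z*(7+1)))*8)*a); overall: (((((7+2)*(z*(7+1)))*8)*a)*1) -> ((((7+2)*(z*(7+1)))*8)*a)
Step 2: at LLL: (7+2) -> 9; overall: ((((7+2)*(z*(7+1)))*8)*a) -> (((9*(z*(7+1)))*8)*a)
Step 3: at LLRR: (7+1) -> 8; overall: (((9*(z*(7+1)))*8)*a) -> (((9*(z*8))*8)*a)
Fixed point: (((9*(z*8))*8)*a)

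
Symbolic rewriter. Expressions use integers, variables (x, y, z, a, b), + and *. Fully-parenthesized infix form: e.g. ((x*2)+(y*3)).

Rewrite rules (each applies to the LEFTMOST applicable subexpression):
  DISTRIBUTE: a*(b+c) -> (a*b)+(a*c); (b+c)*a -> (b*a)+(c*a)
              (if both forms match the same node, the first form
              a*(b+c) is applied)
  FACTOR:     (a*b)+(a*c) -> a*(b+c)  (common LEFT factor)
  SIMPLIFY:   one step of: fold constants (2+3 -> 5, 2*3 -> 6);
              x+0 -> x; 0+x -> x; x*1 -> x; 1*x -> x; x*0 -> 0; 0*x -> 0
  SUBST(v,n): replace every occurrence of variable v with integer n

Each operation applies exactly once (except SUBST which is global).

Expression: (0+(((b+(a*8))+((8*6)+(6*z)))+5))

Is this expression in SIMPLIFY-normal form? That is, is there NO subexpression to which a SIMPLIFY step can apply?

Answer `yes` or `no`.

Expression: (0+(((b+(a*8))+((8*6)+(6*z)))+5))
Scanning for simplifiable subexpressions (pre-order)...
  at root: (0+(((b+(a*8))+((8*6)+(6*z)))+5)) (SIMPLIFIABLE)
  at R: (((b+(a*8))+((8*6)+(6*z)))+5) (not simplifiable)
  at RL: ((b+(a*8))+((8*6)+(6*z))) (not simplifiable)
  at RLL: (b+(a*8)) (not simplifiable)
  at RLLR: (a*8) (not simplifiable)
  at RLR: ((8*6)+(6*z)) (not simplifiable)
  at RLRL: (8*6) (SIMPLIFIABLE)
  at RLRR: (6*z) (not simplifiable)
Found simplifiable subexpr at path root: (0+(((b+(a*8))+((8*6)+(6*z)))+5))
One SIMPLIFY step would give: (((b+(a*8))+((8*6)+(6*z)))+5)
-> NOT in normal form.

Answer: no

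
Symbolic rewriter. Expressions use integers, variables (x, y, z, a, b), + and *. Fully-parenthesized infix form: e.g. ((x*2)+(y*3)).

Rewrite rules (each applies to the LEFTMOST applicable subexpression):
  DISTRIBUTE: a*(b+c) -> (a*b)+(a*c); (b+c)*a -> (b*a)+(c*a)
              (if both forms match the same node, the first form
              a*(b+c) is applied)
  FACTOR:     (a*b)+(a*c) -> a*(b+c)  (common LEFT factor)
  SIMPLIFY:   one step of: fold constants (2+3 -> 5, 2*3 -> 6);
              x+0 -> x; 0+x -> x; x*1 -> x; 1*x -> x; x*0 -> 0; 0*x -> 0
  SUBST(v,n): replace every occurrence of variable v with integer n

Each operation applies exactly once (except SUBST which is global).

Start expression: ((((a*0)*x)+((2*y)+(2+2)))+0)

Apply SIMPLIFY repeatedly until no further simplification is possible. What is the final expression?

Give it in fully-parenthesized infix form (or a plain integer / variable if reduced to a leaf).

Answer: ((2*y)+4)

Derivation:
Start: ((((a*0)*x)+((2*y)+(2+2)))+0)
Step 1: at root: ((((a*0)*x)+((2*y)+(2+2)))+0) -> (((a*0)*x)+((2*y)+(2+2))); overall: ((((a*0)*x)+((2*y)+(2+2)))+0) -> (((a*0)*x)+((2*y)+(2+2)))
Step 2: at LL: (a*0) -> 0; overall: (((a*0)*x)+((2*y)+(2+2))) -> ((0*x)+((2*y)+(2+2)))
Step 3: at L: (0*x) -> 0; overall: ((0*x)+((2*y)+(2+2))) -> (0+((2*y)+(2+2)))
Step 4: at root: (0+((2*y)+(2+2))) -> ((2*y)+(2+2)); overall: (0+((2*y)+(2+2))) -> ((2*y)+(2+2))
Step 5: at R: (2+2) -> 4; overall: ((2*y)+(2+2)) -> ((2*y)+4)
Fixed point: ((2*y)+4)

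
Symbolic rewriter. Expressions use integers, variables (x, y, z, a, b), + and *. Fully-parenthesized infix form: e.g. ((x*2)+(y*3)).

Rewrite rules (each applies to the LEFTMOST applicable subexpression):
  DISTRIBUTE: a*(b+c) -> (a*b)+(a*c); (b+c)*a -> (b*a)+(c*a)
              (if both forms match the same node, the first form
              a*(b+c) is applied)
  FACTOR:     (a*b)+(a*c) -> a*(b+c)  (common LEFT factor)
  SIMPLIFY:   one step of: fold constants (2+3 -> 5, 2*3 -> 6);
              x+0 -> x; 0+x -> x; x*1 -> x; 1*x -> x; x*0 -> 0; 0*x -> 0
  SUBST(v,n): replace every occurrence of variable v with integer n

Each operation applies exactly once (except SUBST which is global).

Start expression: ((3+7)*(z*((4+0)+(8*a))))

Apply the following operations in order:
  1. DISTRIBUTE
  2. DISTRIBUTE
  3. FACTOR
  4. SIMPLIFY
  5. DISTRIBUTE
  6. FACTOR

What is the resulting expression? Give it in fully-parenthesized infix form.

Start: ((3+7)*(z*((4+0)+(8*a))))
Apply DISTRIBUTE at root (target: ((3+7)*(z*((4+0)+(8*a))))): ((3+7)*(z*((4+0)+(8*a)))) -> ((3*(z*((4+0)+(8*a))))+(7*(z*((4+0)+(8*a)))))
Apply DISTRIBUTE at LR (target: (z*((4+0)+(8*a)))): ((3*(z*((4+0)+(8*a))))+(7*(z*((4+0)+(8*a))))) -> ((3*((z*(4+0))+(z*(8*a))))+(7*(z*((4+0)+(8*a)))))
Apply FACTOR at LR (target: ((z*(4+0))+(z*(8*a)))): ((3*((z*(4+0))+(z*(8*a))))+(7*(z*((4+0)+(8*a))))) -> ((3*(z*((4+0)+(8*a))))+(7*(z*((4+0)+(8*a)))))
Apply SIMPLIFY at LRRL (target: (4+0)): ((3*(z*((4+0)+(8*a))))+(7*(z*((4+0)+(8*a))))) -> ((3*(z*(4+(8*a))))+(7*(z*((4+0)+(8*a)))))
Apply DISTRIBUTE at LR (target: (z*(4+(8*a)))): ((3*(z*(4+(8*a))))+(7*(z*((4+0)+(8*a))))) -> ((3*((z*4)+(z*(8*a))))+(7*(z*((4+0)+(8*a)))))
Apply FACTOR at LR (target: ((z*4)+(z*(8*a)))): ((3*((z*4)+(z*(8*a))))+(7*(z*((4+0)+(8*a))))) -> ((3*(z*(4+(8*a))))+(7*(z*((4+0)+(8*a)))))

Answer: ((3*(z*(4+(8*a))))+(7*(z*((4+0)+(8*a)))))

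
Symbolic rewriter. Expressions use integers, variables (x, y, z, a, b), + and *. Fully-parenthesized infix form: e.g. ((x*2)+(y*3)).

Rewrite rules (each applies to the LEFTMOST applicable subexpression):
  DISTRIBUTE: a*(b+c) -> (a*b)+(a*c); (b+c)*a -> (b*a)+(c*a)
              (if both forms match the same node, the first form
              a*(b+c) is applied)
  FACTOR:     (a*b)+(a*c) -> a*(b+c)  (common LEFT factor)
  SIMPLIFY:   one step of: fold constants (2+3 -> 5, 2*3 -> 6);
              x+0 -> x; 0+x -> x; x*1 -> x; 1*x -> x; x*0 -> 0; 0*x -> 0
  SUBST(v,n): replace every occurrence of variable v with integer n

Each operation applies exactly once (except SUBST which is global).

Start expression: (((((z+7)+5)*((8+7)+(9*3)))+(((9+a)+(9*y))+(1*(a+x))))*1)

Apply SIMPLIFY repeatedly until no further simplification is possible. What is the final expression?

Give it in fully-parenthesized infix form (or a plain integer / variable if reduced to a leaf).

Answer: ((((z+7)+5)*42)+(((9+a)+(9*y))+(a+x)))

Derivation:
Start: (((((z+7)+5)*((8+7)+(9*3)))+(((9+a)+(9*y))+(1*(a+x))))*1)
Step 1: at root: (((((z+7)+5)*((8+7)+(9*3)))+(((9+a)+(9*y))+(1*(a+x))))*1) -> ((((z+7)+5)*((8+7)+(9*3)))+(((9+a)+(9*y))+(1*(a+x)))); overall: (((((z+7)+5)*((8+7)+(9*3)))+(((9+a)+(9*y))+(1*(a+x))))*1) -> ((((z+7)+5)*((8+7)+(9*3)))+(((9+a)+(9*y))+(1*(a+x))))
Step 2: at LRL: (8+7) -> 15; overall: ((((z+7)+5)*((8+7)+(9*3)))+(((9+a)+(9*y))+(1*(a+x)))) -> ((((z+7)+5)*(15+(9*3)))+(((9+a)+(9*y))+(1*(a+x))))
Step 3: at LRR: (9*3) -> 27; overall: ((((z+7)+5)*(15+(9*3)))+(((9+a)+(9*y))+(1*(a+x)))) -> ((((z+7)+5)*(15+27))+(((9+a)+(9*y))+(1*(a+x))))
Step 4: at LR: (15+27) -> 42; overall: ((((z+7)+5)*(15+27))+(((9+a)+(9*y))+(1*(a+x)))) -> ((((z+7)+5)*42)+(((9+a)+(9*y))+(1*(a+x))))
Step 5: at RR: (1*(a+x)) -> (a+x); overall: ((((z+7)+5)*42)+(((9+a)+(9*y))+(1*(a+x)))) -> ((((z+7)+5)*42)+(((9+a)+(9*y))+(a+x)))
Fixed point: ((((z+7)+5)*42)+(((9+a)+(9*y))+(a+x)))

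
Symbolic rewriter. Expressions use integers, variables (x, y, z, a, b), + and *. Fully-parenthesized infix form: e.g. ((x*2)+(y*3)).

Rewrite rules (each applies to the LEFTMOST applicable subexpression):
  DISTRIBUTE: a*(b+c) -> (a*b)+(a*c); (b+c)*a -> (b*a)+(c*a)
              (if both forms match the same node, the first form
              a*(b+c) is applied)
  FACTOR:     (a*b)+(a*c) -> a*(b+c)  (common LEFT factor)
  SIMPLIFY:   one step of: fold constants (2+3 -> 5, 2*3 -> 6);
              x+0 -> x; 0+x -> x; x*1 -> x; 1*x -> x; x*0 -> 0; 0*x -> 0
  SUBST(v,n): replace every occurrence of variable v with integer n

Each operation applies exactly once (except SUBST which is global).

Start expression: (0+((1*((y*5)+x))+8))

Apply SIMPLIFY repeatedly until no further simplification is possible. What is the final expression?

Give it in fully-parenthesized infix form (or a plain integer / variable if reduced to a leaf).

Start: (0+((1*((y*5)+x))+8))
Step 1: at root: (0+((1*((y*5)+x))+8)) -> ((1*((y*5)+x))+8); overall: (0+((1*((y*5)+x))+8)) -> ((1*((y*5)+x))+8)
Step 2: at L: (1*((y*5)+x)) -> ((y*5)+x); overall: ((1*((y*5)+x))+8) -> (((y*5)+x)+8)
Fixed point: (((y*5)+x)+8)

Answer: (((y*5)+x)+8)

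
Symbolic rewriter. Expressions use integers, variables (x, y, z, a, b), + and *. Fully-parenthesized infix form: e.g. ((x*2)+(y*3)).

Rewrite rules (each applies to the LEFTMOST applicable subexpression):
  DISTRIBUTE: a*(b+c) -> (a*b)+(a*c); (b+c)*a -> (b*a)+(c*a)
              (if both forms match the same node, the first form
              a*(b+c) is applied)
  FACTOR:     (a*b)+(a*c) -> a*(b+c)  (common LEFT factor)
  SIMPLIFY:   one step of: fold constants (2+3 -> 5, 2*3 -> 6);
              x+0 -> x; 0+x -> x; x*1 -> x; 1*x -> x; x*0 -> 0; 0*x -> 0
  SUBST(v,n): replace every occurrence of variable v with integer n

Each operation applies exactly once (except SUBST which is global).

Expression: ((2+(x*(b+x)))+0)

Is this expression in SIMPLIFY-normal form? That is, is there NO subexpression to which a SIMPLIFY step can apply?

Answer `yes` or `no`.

Expression: ((2+(x*(b+x)))+0)
Scanning for simplifiable subexpressions (pre-order)...
  at root: ((2+(x*(b+x)))+0) (SIMPLIFIABLE)
  at L: (2+(x*(b+x))) (not simplifiable)
  at LR: (x*(b+x)) (not simplifiable)
  at LRR: (b+x) (not simplifiable)
Found simplifiable subexpr at path root: ((2+(x*(b+x)))+0)
One SIMPLIFY step would give: (2+(x*(b+x)))
-> NOT in normal form.

Answer: no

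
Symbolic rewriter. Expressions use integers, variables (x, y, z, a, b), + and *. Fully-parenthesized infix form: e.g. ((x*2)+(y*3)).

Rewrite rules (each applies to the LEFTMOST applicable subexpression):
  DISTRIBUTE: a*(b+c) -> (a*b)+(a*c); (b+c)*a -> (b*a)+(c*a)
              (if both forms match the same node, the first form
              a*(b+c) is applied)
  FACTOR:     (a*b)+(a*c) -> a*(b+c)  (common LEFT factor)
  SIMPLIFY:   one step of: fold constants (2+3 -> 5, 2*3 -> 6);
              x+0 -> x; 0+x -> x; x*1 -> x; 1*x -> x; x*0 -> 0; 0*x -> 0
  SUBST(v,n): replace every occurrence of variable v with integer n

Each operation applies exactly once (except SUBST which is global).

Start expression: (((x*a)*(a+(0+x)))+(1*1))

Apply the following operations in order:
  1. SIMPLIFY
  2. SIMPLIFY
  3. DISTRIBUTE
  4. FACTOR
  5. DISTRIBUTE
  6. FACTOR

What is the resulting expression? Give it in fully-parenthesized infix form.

Answer: (((x*a)*(a+x))+1)

Derivation:
Start: (((x*a)*(a+(0+x)))+(1*1))
Apply SIMPLIFY at LRR (target: (0+x)): (((x*a)*(a+(0+x)))+(1*1)) -> (((x*a)*(a+x))+(1*1))
Apply SIMPLIFY at R (target: (1*1)): (((x*a)*(a+x))+(1*1)) -> (((x*a)*(a+x))+1)
Apply DISTRIBUTE at L (target: ((x*a)*(a+x))): (((x*a)*(a+x))+1) -> ((((x*a)*a)+((x*a)*x))+1)
Apply FACTOR at L (target: (((x*a)*a)+((x*a)*x))): ((((x*a)*a)+((x*a)*x))+1) -> (((x*a)*(a+x))+1)
Apply DISTRIBUTE at L (target: ((x*a)*(a+x))): (((x*a)*(a+x))+1) -> ((((x*a)*a)+((x*a)*x))+1)
Apply FACTOR at L (target: (((x*a)*a)+((x*a)*x))): ((((x*a)*a)+((x*a)*x))+1) -> (((x*a)*(a+x))+1)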